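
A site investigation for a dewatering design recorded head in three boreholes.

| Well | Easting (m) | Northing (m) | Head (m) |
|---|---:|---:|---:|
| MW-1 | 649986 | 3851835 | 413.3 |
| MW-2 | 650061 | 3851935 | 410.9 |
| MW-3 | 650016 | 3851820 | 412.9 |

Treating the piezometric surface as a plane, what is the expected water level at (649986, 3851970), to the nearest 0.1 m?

411.9 m

Differences from MW-1: to MW-2 (Δx, Δy, Δh) = (75, 100, -2.4); to MW-3 = (30, -15, -0.4).
Solve a·Δx + b·Δy = Δh: det = 75·(-15) − 30·100 = -4125.
∂h/∂x = [(-2.4)·(-15) − (-0.4)·100] / -4125 = -0.01842
∂h/∂y = [75·(-0.4) − 30·(-2.4)] / -4125 = -0.01018
h(649986, 3851970) = 413.3 + (-0.01842)·(0) + (-0.01018)·(135) = 413.3 -0.000 -1.375 = 411.925 m.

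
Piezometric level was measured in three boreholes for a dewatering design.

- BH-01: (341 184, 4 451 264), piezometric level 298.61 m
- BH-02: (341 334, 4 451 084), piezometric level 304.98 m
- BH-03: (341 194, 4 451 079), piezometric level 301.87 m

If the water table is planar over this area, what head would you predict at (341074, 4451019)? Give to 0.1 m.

300.1 m

Three-point gradient (reference BH-01): Δ to BH-02 = (150, -180, +6.37), Δ to BH-03 = (10, -185, +3.26).
∂h/∂x = +0.02280, ∂h/∂y = -0.01639 (det = -25950).
h(341074, 4451019) = 298.61 + (+0.02280)·(-110) + (-0.01639)·(-245) = 298.61 -2.508 +4.015 = 300.117 m.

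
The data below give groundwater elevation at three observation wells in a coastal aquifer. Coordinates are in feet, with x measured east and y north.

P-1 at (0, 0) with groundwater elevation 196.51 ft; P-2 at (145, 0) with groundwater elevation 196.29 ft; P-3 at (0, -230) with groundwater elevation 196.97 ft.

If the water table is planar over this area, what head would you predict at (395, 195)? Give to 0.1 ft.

∂h/∂x = (196.29 − 196.51) / (145 − 0) = -0.001517
∂h/∂y = (196.97 − 196.51) / (-230 − 0) = -0.002000
h(395, 195) = 196.51 + (-0.001517)·(395) + (-0.002000)·(195) = 196.51 -0.599 -0.390 = 195.521 ft.

195.5 ft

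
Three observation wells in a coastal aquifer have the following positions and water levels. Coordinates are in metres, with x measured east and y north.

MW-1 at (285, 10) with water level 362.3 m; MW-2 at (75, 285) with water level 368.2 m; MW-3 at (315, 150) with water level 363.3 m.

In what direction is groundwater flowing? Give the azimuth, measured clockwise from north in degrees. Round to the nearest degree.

With h = a·x + b·y + c and MW-1 as origin, the differences give:
  (-210)·a + 275·b = +5.9
  30·a + 140·b = +1.0
Eliminate b (×140 and ×275, subtract): -37650·a = 551.00 → a = ∂h/∂x = -0.01463
Back-substitute: b = ∂h/∂y = +0.01028.
Flow direction (−∇h) has components (+0.01463 E, -0.01028 N).
Azimuth = atan2(E, N) = atan2(+0.01463, -0.01028) = 125.1° ≈ 125°.

125°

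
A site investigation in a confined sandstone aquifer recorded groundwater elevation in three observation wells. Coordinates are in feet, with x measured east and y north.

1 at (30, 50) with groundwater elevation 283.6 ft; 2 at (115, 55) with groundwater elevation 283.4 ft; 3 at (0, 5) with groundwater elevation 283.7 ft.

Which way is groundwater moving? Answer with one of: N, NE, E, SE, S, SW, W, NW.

With h = a·x + b·y + c and 1 as origin, the differences give:
  85·a + 5·b = -0.2
  (-30)·a + (-45)·b = +0.1
Eliminate b (×(-45) and ×5, subtract): -3675·a = 8.50 → a = ∂h/∂x = -0.002313
Back-substitute: b = ∂h/∂y = -0.0006803.
Flow = −∇h = (+0.002313 east, +0.0006803 north), which points east.

E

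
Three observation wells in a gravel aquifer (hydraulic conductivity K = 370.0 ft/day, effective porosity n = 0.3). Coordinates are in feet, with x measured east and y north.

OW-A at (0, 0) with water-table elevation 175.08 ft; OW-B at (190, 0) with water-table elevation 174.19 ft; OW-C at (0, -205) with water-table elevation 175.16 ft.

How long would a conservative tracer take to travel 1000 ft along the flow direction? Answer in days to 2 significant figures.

170 days

∂h/∂x = (174.19 − 175.08) / (190 − 0) = -0.004684
∂h/∂y = (175.16 − 175.08) / (-205 − 0) = -0.0003902
|∇h| = √(-0.004684² + -0.0003902²) = 0.0047
Seepage velocity v = K·i/n = 370.0 × 0.0047 / 0.3 = 5.797 ft/day.
t = 1000 / 5.797 = 172.5 days.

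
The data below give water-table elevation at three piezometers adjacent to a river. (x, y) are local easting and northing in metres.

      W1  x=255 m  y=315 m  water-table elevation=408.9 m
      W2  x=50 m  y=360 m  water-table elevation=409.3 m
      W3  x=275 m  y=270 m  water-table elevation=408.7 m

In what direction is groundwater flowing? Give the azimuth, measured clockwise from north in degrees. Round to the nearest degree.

Taking W1 as reference: W2−W1 = (-205, 45, +0.4); W3−W1 = (20, -45, -0.2).
Determinant of the coordinate differences = (-205)·(-45) − 20·45 = 8325.
∂h/∂x = [(+0.4)·(-45) − (-0.2)·45] / 8325 = -0.001081
∂h/∂y = [(-205)·(-0.2) − 20·(+0.4)] / 8325 = +0.003964
Flow direction (−∇h) has components (+0.001081 E, -0.003964 N).
Azimuth = atan2(E, N) = atan2(+0.001081, -0.003964) = 164.7° ≈ 165°.

165°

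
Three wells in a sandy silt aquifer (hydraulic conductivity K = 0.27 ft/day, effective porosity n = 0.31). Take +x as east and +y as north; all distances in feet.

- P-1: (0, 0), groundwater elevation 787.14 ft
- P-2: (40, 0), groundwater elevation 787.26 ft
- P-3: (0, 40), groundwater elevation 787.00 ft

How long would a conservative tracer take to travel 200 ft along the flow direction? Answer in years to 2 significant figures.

140 years

∂h/∂x = (787.26 − 787.14) / (40 − 0) = +0.003000
∂h/∂y = (787.00 − 787.14) / (40 − 0) = -0.003500
|∇h| = √(0.003000² + -0.003500²) = 0.00461
Seepage velocity v = K·i/n = 0.27 × 0.00461 / 0.31 = 0.004015 ft/day.
t = 200 / 0.004015 = 4.981e+04 days = 136 years.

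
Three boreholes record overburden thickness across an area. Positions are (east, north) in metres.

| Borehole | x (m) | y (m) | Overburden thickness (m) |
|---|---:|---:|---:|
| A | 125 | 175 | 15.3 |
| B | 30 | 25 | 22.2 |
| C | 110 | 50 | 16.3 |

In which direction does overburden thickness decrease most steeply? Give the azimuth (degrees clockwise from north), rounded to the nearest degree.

Three-point gradient (reference A): Δ to B = (-95, -150, +6.9), Δ to C = (-15, -125, +1.0).
∂d/∂x = -0.07403, ∂d/∂y = +0.0008831 (det = 9625).
Steepest decrease is along −∇f: components (+0.07403 E, -0.0008831 N).
Azimuth = atan2(+0.07403, -0.0008831) = 90.7° ≈ 091°.

091°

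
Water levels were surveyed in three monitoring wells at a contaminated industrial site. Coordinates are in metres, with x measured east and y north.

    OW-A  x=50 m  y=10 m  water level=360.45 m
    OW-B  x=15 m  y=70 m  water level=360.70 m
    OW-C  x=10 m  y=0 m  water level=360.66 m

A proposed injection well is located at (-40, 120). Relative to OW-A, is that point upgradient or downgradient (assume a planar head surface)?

upgradient

Three-point gradient (reference OW-A): Δ to OW-B = (-35, 60, +0.25), Δ to OW-C = (-40, -10, +0.21).
∂h/∂x = -0.005491, ∂h/∂y = +0.0009636 (det = 2750).
Head at (-40, 120) = 360.45 + (-0.005491)·(-90) + (+0.0009636)·(110) = 361.05 m.
That is higher than the 360.45 m at OW-A, so the point is upgradient.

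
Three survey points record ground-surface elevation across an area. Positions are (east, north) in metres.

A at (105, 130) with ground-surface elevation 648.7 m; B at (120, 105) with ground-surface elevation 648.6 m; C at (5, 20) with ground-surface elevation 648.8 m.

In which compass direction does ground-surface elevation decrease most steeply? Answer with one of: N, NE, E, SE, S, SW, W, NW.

SE

With z = a·x + b·y + c and A as origin, the differences give:
  15·a + (-25)·b = -0.1
  (-100)·a + (-110)·b = +0.1
Eliminate b (×(-110) and ×(-25), subtract): -4150·a = 13.50 → a = ∂z/∂x = -0.003253
Back-substitute: b = ∂z/∂y = +0.002048.
Steepest decrease is along −∇f = (+0.003253 E, -0.002048 N) → southeast.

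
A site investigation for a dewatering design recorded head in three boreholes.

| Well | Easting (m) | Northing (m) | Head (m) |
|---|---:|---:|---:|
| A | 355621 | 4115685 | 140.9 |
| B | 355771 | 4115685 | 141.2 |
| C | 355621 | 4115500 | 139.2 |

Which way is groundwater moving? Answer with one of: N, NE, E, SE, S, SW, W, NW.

S

∂h/∂x = (141.2 − 140.9) / (355771 − 355621) = +0.002000
∂h/∂y = (139.2 − 140.9) / (4115500 − 4115685) = +0.009189
Flow = −∇h = (-0.002000 east, -0.009189 north), which points south.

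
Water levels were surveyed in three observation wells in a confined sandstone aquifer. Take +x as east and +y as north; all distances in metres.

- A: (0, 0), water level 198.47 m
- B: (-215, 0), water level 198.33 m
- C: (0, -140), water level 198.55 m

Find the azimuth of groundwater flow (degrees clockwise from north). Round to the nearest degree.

∂h/∂x = (198.33 − 198.47) / (-215 − 0) = +0.0006512
∂h/∂y = (198.55 − 198.47) / (-140 − 0) = -0.0005714
Flow direction (−∇h) has components (-0.0006512 E, +0.0005714 N).
Azimuth = atan2(E, N) = atan2(-0.0006512, +0.0005714) = 311.3° ≈ 311°.

311°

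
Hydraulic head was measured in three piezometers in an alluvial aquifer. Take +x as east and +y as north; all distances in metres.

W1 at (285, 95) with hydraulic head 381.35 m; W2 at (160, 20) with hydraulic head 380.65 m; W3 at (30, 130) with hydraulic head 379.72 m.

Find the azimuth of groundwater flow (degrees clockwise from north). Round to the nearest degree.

280°

With h = a·x + b·y + c and W1 as origin, the differences give:
  (-125)·a + (-75)·b = -0.70
  (-255)·a + 35·b = -1.63
Eliminate b (×35 and ×(-75), subtract): -23500·a = -146.750 → a = ∂h/∂x = +0.006245
Back-substitute: b = ∂h/∂y = -0.001074.
Flow direction (−∇h) has components (-0.006245 E, +0.001074 N).
Azimuth = atan2(E, N) = atan2(-0.006245, +0.001074) = 279.8° ≈ 280°.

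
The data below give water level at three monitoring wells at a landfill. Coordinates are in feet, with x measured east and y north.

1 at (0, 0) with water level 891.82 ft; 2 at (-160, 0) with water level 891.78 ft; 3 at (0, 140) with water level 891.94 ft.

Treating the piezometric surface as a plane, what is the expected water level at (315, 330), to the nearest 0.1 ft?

∂h/∂x = (891.78 − 891.82) / (-160 − 0) = +0.0002500
∂h/∂y = (891.94 − 891.82) / (140 − 0) = +0.0008571
h(315, 330) = 891.82 + (+0.0002500)·(315) + (+0.0008571)·(330) = 891.82 +0.079 +0.283 = 892.182 ft.

892.2 ft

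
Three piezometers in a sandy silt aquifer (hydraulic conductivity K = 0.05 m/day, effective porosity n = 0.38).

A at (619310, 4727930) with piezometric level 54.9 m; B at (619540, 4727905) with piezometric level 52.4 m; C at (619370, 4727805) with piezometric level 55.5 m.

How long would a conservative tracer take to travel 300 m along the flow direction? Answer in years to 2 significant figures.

With h = a·x + b·y + c and A as origin, the differences give:
  230·a + (-25)·b = -2.5
  60·a + (-125)·b = +0.6
Eliminate b (×(-125) and ×(-25), subtract): -27250·a = 327.50 → a = ∂h/∂x = -0.01202
Back-substitute: b = ∂h/∂y = -0.01057.
|∇h| = √(-0.01202² + -0.01057²) = 0.01601
Seepage velocity v = K·i/n = 0.05 × 0.01601 / 0.38 = 0.002107 m/day.
t = 300 / 0.002107 = 1.424e+05 days = 390 years.

390 years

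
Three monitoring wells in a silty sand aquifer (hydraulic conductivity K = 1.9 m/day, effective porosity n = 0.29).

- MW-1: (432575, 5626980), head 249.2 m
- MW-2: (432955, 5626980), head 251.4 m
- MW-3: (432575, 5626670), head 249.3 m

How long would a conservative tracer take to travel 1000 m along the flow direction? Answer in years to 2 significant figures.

∂h/∂x = (251.4 − 249.2) / (432955 − 432575) = +0.005789
∂h/∂y = (249.3 − 249.2) / (5626670 − 5626980) = -0.0003226
|∇h| = √(0.005789² + -0.0003226²) = 0.005798
Seepage velocity v = K·i/n = 1.9 × 0.005798 / 0.29 = 0.03799 m/day.
t = 1000 / 0.03799 = 2.632e+04 days = 72.1 years.

72 years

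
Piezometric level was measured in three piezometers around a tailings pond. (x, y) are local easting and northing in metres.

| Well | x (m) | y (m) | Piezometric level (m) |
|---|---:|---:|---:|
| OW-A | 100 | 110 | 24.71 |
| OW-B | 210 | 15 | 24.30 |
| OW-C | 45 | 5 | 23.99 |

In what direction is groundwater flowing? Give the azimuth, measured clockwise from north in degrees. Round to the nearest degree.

194°

Taking OW-A as reference: OW-B−OW-A = (110, -95, -0.41); OW-C−OW-A = (-55, -105, -0.72).
Solve a·Δx + b·Δy = Δh: det = 110·(-105) − (-55)·(-95) = -16775.
∂h/∂x = [(-0.41)·(-105) − (-0.72)·(-95)] / -16775 = +0.001511
∂h/∂y = [110·(-0.72) − (-55)·(-0.41)] / -16775 = +0.006066
Flow direction (−∇h) has components (-0.001511 E, -0.006066 N).
Azimuth = atan2(E, N) = atan2(-0.001511, -0.006066) = 194.0° ≈ 194°.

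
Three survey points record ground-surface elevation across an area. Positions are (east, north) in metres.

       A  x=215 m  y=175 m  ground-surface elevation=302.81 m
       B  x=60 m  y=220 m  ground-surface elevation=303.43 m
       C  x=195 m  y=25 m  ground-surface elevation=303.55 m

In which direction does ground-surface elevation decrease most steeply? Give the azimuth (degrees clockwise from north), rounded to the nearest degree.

With z = a·x + b·y + c and A as origin, the differences give:
  (-155)·a + 45·b = +0.62
  (-20)·a + (-150)·b = +0.74
Eliminate b (×(-150) and ×45, subtract): 24150·a = -126.300 → a = ∂z/∂x = -0.005230
Back-substitute: b = ∂z/∂y = -0.004236.
Steepest decrease is along −∇f: components (+0.005230 E, +0.004236 N).
Azimuth = atan2(+0.005230, +0.004236) = 51.0° ≈ 051°.

051°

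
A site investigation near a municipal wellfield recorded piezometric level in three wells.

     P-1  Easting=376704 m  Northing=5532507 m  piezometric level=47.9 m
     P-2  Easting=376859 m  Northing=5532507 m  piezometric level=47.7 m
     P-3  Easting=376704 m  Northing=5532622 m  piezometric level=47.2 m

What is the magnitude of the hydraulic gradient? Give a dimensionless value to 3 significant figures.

∂h/∂x = (47.7 − 47.9) / (376859 − 376704) = -0.001290
∂h/∂y = (47.2 − 47.9) / (5532622 − 5532507) = -0.006087
|∇h| = √(-0.001290² + -0.006087²) = 0.006222

0.00622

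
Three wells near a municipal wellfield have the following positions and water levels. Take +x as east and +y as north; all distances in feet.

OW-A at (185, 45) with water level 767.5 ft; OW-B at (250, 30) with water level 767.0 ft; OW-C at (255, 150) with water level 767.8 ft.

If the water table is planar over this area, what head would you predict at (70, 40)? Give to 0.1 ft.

With h = a·x + b·y + c and OW-A as origin, the differences give:
  65·a + (-15)·b = -0.5
  70·a + 105·b = +0.3
Eliminate b (×105 and ×(-15), subtract): 7875·a = -48.00 → a = ∂h/∂x = -0.006095
Back-substitute: b = ∂h/∂y = +0.006921.
h(70, 40) = 767.5 + (-0.006095)·(-115) + (+0.006921)·(-5) = 767.5 +0.701 -0.035 = 768.166 ft.

768.2 ft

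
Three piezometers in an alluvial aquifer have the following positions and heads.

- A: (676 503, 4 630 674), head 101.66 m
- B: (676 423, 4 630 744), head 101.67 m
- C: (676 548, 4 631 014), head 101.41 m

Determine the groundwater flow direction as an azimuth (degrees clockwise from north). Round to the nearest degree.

047°

Taking A as reference: B−A = (-80, 70, +0.01); C−A = (45, 340, -0.25).
Determinant of the coordinate differences = (-80)·340 − 45·70 = -30350.
∂h/∂x = [(+0.01)·340 − (-0.25)·70] / -30350 = -0.0006886
∂h/∂y = [(-80)·(-0.25) − 45·(+0.01)] / -30350 = -0.0006442
Flow direction (−∇h) has components (+0.0006886 E, +0.0006442 N).
Azimuth = atan2(E, N) = atan2(+0.0006886, +0.0006442) = 46.9° ≈ 047°.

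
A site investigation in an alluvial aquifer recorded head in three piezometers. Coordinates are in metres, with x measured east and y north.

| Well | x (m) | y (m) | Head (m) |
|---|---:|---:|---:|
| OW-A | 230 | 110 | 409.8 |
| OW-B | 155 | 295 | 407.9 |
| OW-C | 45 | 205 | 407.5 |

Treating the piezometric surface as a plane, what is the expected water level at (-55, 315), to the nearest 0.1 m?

With h = a·x + b·y + c and OW-A as origin, the differences give:
  (-75)·a + 185·b = -1.9
  (-185)·a + 95·b = -2.3
Eliminate b (×95 and ×185, subtract): 27100·a = 245.00 → a = ∂h/∂x = +0.009041
Back-substitute: b = ∂h/∂y = -0.006605.
h(-55, 315) = 409.8 + (+0.009041)·(-285) + (-0.006605)·(205) = 409.8 -2.577 -1.354 = 405.869 m.

405.9 m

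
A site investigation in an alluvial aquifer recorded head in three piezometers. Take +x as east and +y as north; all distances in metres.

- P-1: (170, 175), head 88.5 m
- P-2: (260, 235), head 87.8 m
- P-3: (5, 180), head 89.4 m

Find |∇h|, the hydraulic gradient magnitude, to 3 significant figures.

Three-point gradient (reference P-1): Δ to P-2 = (90, 60, -0.7), Δ to P-3 = (-165, 5, +0.9).
∂h/∂x = -0.005556, ∂h/∂y = -0.003333 (det = 10350).
|∇h| = √(-0.005556² + -0.003333²) = 0.006479

0.00648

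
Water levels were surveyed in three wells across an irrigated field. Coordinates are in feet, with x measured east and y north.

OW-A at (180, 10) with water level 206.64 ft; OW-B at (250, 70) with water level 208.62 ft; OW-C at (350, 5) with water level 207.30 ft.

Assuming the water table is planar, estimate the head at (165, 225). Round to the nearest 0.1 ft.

212.5 ft

Taking OW-A as reference: OW-B−OW-A = (70, 60, +1.98); OW-C−OW-A = (170, -5, +0.66).
Solve a·Δx + b·Δy = Δh: det = 70·(-5) − 170·60 = -10550.
∂h/∂x = [(+1.98)·(-5) − (+0.66)·60] / -10550 = +0.004692
∂h/∂y = [70·(+0.66) − 170·(+1.98)] / -10550 = +0.02753
h(165, 225) = 206.64 + (+0.004692)·(-15) + (+0.02753)·(215) = 206.64 -0.070 +5.918 = 212.488 ft.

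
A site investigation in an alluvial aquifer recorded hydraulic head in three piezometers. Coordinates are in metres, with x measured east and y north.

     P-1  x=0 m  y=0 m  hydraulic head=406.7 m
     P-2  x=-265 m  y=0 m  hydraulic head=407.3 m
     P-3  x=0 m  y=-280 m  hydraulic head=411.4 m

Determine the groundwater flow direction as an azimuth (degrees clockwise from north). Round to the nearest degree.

∂h/∂x = (407.3 − 406.7) / (-265 − 0) = -0.002264
∂h/∂y = (411.4 − 406.7) / (-280 − 0) = -0.01679
Flow direction (−∇h) has components (+0.002264 E, +0.01679 N).
Azimuth = atan2(E, N) = atan2(+0.002264, +0.01679) = 7.7° ≈ 008°.

008°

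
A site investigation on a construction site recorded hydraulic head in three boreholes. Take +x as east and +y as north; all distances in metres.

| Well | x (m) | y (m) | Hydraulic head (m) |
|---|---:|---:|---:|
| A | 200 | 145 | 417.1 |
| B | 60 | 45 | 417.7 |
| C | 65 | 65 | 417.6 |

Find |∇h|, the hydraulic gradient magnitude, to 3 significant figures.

0.00486

With h = a·x + b·y + c and A as origin, the differences give:
  (-140)·a + (-100)·b = +0.6
  (-135)·a + (-80)·b = +0.5
Eliminate b (×(-80) and ×(-100), subtract): -2300·a = 2.00 → a = ∂h/∂x = -0.0008696
Back-substitute: b = ∂h/∂y = -0.004783.
|∇h| = √(-0.0008696² + -0.004783²) = 0.004861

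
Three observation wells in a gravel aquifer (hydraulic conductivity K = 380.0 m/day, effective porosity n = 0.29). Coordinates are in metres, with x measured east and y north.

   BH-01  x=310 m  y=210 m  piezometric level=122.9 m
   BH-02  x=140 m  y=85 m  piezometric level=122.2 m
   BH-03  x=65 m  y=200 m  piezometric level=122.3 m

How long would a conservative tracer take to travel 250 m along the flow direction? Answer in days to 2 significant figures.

57 days

Taking BH-01 as reference: BH-02−BH-01 = (-170, -125, -0.7); BH-03−BH-01 = (-245, -10, -0.6).
Solve a·Δx + b·Δy = Δh: det = (-170)·(-10) − (-245)·(-125) = -28925.
∂h/∂x = [(-0.7)·(-10) − (-0.6)·(-125)] / -28925 = +0.002351
∂h/∂y = [(-170)·(-0.6) − (-245)·(-0.7)] / -28925 = +0.002403
|∇h| = √(0.002351² + 0.002403²) = 0.003362
Seepage velocity v = K·i/n = 380.0 × 0.003362 / 0.29 = 4.405 m/day.
t = 250 / 4.405 = 56.75 days.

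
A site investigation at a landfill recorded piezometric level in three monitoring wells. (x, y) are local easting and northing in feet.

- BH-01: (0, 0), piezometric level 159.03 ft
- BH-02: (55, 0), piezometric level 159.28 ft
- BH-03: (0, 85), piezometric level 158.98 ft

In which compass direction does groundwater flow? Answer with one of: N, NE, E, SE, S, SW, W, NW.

W

∂h/∂x = (159.28 − 159.03) / (55 − 0) = +0.004545
∂h/∂y = (158.98 − 159.03) / (85 − 0) = -0.0005882
Flow = −∇h = (-0.004545 east, +0.0005882 north), which points west.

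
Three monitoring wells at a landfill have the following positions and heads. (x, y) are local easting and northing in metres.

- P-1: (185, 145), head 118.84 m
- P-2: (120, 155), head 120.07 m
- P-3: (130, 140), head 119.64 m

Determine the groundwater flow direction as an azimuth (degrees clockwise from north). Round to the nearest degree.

138°

Differences from P-1: to P-2 (Δx, Δy, Δh) = (-65, 10, +1.23); to P-3 = (-55, -5, +0.80).
Determinant of the coordinate differences = (-65)·(-5) − (-55)·10 = 875.
∂h/∂x = [(+1.23)·(-5) − (+0.80)·10] / 875 = -0.01617
∂h/∂y = [(-65)·(+0.80) − (-55)·(+1.23)] / 875 = +0.01789
Flow direction (−∇h) has components (+0.01617 E, -0.01789 N).
Azimuth = atan2(E, N) = atan2(+0.01617, -0.01789) = 137.9° ≈ 138°.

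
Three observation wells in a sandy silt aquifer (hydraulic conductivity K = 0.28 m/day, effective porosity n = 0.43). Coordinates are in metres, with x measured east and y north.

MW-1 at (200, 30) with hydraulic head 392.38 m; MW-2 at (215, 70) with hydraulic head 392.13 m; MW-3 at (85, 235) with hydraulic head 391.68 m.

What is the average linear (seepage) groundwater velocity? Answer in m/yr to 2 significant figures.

1.4 m/yr

With h = a·x + b·y + c and MW-1 as origin, the differences give:
  15·a + 40·b = -0.25
  (-115)·a + 205·b = -0.70
Eliminate b (×205 and ×40, subtract): 7675·a = -23.250 → a = ∂h/∂x = -0.003029
Back-substitute: b = ∂h/∂y = -0.005114.
|∇h| = √(-0.003029² + -0.005114²) = 0.005944
Seepage velocity v = K·i/n = 0.28 × 0.005944 / 0.43 = 0.003871 m/day = 1.414 m/yr.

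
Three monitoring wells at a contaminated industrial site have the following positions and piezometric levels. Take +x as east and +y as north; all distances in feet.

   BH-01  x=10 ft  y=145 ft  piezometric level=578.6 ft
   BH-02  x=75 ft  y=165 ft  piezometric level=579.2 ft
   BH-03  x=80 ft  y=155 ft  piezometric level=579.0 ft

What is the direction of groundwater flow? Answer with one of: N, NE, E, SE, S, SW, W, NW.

S

With h = a·x + b·y + c and BH-01 as origin, the differences give:
  65·a + 20·b = +0.6
  70·a + 10·b = +0.4
Eliminate b (×10 and ×20, subtract): -750·a = -2.00 → a = ∂h/∂x = +0.002667
Back-substitute: b = ∂h/∂y = +0.02133.
Flow = −∇h = (-0.002667 east, -0.02133 north), which points south.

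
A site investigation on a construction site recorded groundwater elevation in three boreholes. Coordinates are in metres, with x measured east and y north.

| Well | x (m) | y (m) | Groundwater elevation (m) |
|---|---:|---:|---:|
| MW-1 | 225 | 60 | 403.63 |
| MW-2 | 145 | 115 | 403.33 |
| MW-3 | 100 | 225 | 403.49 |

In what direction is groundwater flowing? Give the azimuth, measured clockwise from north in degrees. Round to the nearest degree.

238°

With h = a·x + b·y + c and MW-1 as origin, the differences give:
  (-80)·a + 55·b = -0.30
  (-125)·a + 165·b = -0.14
Eliminate b (×165 and ×55, subtract): -6325·a = -41.800 → a = ∂h/∂x = +0.006609
Back-substitute: b = ∂h/∂y = +0.004158.
Flow direction (−∇h) has components (-0.006609 E, -0.004158 N).
Azimuth = atan2(E, N) = atan2(-0.006609, -0.004158) = 237.8° ≈ 238°.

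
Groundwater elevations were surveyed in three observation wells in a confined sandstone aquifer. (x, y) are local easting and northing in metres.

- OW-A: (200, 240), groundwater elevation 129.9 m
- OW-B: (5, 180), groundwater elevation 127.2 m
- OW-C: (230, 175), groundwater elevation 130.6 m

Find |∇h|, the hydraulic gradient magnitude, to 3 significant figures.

0.0155

Differences from OW-A: to OW-B (Δx, Δy, Δh) = (-195, -60, -2.7); to OW-C = (30, -65, +0.7).
Solve a·Δx + b·Δy = Δh: det = (-195)·(-65) − 30·(-60) = 14475.
∂h/∂x = [(-2.7)·(-65) − (+0.7)·(-60)] / 14475 = +0.01503
∂h/∂y = [(-195)·(+0.7) − 30·(-2.7)] / 14475 = -0.003834
|∇h| = √(0.01503² + -0.003834²) = 0.01551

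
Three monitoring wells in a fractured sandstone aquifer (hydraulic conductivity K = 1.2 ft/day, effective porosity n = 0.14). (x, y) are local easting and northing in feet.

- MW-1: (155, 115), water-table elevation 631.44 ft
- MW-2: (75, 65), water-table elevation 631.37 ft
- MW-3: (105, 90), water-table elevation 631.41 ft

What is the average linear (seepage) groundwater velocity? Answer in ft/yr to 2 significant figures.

With h = a·x + b·y + c and MW-1 as origin, the differences give:
  (-80)·a + (-50)·b = -0.07
  (-50)·a + (-25)·b = -0.03
Eliminate b (×(-25) and ×(-50), subtract): -500·a = 0.250 → a = ∂h/∂x = -0.0005000
Back-substitute: b = ∂h/∂y = +0.002200.
|∇h| = √(-0.0005000² + 0.002200²) = 0.002256
Seepage velocity v = K·i/n = 1.2 × 0.002256 / 0.14 = 0.01934 ft/day = 7.064 ft/yr.

7.1 ft/yr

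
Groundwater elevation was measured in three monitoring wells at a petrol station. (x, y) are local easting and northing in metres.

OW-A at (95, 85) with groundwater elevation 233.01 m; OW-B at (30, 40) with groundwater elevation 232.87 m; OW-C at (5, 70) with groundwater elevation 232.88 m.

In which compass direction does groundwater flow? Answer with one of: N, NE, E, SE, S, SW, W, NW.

SW

Taking OW-A as reference: OW-B−OW-A = (-65, -45, -0.14); OW-C−OW-A = (-90, -15, -0.13).
Solve a·Δx + b·Δy = Δh: det = (-65)·(-15) − (-90)·(-45) = -3075.
∂h/∂x = [(-0.14)·(-15) − (-0.13)·(-45)] / -3075 = +0.001220
∂h/∂y = [(-65)·(-0.13) − (-90)·(-0.14)] / -3075 = +0.001350
Flow = −∇h = (-0.001220 east, -0.001350 north), which points southwest.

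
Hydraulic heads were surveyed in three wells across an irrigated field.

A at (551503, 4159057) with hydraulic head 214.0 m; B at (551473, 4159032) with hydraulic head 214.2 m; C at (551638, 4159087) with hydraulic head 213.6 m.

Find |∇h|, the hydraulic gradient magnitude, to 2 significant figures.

Taking A as reference: B−A = (-30, -25, +0.2); C−A = (135, 30, -0.4).
Determinant of the coordinate differences = (-30)·30 − 135·(-25) = 2475.
∂h/∂x = [(+0.2)·30 − (-0.4)·(-25)] / 2475 = -0.001616
∂h/∂y = [(-30)·(-0.4) − 135·(+0.2)] / 2475 = -0.006061
|∇h| = √(-0.001616² + -0.006061²) = 0.006273

0.0063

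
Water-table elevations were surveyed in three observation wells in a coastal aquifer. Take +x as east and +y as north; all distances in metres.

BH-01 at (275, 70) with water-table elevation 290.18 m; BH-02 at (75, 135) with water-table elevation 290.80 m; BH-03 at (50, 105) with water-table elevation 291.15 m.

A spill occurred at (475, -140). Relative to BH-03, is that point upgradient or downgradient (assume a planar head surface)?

Taking BH-01 as reference: BH-02−BH-01 = (-200, 65, +0.62); BH-03−BH-01 = (-225, 35, +0.97).
Solve a·Δx + b·Δy = Δh: det = (-200)·35 − (-225)·65 = 7625.
∂h/∂x = [(+0.62)·35 − (+0.97)·65] / 7625 = -0.005423
∂h/∂y = [(-200)·(+0.97) − (-225)·(+0.62)] / 7625 = -0.007148
Head at (475, -140) = 290.18 + (-0.005423)·(200) + (-0.007148)·(-210) = 290.60 m.
That is lower than the 291.15 m at BH-03, so the point is downgradient.

downgradient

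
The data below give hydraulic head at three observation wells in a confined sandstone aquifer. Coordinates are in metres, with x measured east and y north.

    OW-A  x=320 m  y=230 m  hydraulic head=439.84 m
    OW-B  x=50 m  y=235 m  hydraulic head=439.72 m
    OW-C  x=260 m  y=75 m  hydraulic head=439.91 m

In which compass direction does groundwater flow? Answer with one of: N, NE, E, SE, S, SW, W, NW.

Three-point gradient (reference OW-A): Δ to OW-B = (-270, 5, -0.12), Δ to OW-C = (-60, -155, +0.07).
∂h/∂x = +0.0004330, ∂h/∂y = -0.0006192 (det = 42150).
Flow = −∇h = (-0.0004330 east, +0.0006192 north), which points northwest.

NW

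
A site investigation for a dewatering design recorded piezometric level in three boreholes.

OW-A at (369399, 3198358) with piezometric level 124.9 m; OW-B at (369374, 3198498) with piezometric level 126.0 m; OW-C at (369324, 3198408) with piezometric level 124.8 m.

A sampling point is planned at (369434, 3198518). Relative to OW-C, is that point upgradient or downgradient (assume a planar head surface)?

Taking OW-A as reference: OW-B−OW-A = (-25, 140, +1.1); OW-C−OW-A = (-75, 50, -0.1).
Solve a·Δx + b·Δy = Δh: det = (-25)·50 − (-75)·140 = 9250.
∂h/∂x = [(+1.1)·50 − (-0.1)·140] / 9250 = +0.007459
∂h/∂y = [(-25)·(-0.1) − (-75)·(+1.1)] / 9250 = +0.009189
Head at (369434, 3198518) = 124.9 + (+0.007459)·(35) + (+0.009189)·(160) = 126.63 m.
That is higher than the 124.8 m at OW-C, so the point is upgradient.

upgradient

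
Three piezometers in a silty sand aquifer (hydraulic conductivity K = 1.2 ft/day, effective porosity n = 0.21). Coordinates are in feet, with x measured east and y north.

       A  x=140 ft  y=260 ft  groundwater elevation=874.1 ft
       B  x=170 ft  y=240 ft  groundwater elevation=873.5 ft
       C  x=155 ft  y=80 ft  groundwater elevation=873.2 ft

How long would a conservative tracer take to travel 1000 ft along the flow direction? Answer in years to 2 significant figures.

27 years

With h = a·x + b·y + c and A as origin, the differences give:
  30·a + (-20)·b = -0.6
  15·a + (-180)·b = -0.9
Eliminate b (×(-180) and ×(-20), subtract): -5100·a = 90.00 → a = ∂h/∂x = -0.01765
Back-substitute: b = ∂h/∂y = +0.003529.
|∇h| = √(-0.01765² + 0.003529²) = 0.018
Seepage velocity v = K·i/n = 1.2 × 0.018 / 0.21 = 0.1029 ft/day.
t = 1000 / 0.1029 = 9718 days = 26.6 years.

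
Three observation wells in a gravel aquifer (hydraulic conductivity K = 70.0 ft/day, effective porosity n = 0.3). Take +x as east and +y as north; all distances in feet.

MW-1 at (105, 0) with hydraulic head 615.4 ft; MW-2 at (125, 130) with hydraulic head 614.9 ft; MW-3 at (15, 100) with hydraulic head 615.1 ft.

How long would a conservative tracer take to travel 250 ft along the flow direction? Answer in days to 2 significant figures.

280 days

Differences from MW-1: to MW-2 (Δx, Δy, Δh) = (20, 130, -0.5); to MW-3 = (-90, 100, -0.3).
Determinant of the coordinate differences = 20·100 − (-90)·130 = 13700.
∂h/∂x = [(-0.5)·100 − (-0.3)·130] / 13700 = -0.0008029
∂h/∂y = [20·(-0.3) − (-90)·(-0.5)] / 13700 = -0.003723
|∇h| = √(-0.0008029² + -0.003723²) = 0.003809
Seepage velocity v = K·i/n = 70.0 × 0.003809 / 0.3 = 0.8888 ft/day.
t = 250 / 0.8888 = 281.3 days.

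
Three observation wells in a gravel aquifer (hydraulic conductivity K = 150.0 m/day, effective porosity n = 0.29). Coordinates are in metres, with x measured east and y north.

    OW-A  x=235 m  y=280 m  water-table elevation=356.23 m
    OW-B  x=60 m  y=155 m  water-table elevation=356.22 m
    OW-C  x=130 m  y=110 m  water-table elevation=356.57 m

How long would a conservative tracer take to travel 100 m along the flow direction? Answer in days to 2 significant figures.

43 days

Differences from OW-A: to OW-B (Δx, Δy, Δh) = (-175, -125, -0.01); to OW-C = (-105, -170, +0.34).
Determinant of the coordinate differences = (-175)·(-170) − (-105)·(-125) = 16625.
∂h/∂x = [(-0.01)·(-170) − (+0.34)·(-125)] / 16625 = +0.002659
∂h/∂y = [(-175)·(+0.34) − (-105)·(-0.01)] / 16625 = -0.003642
|∇h| = √(0.002659² + -0.003642²) = 0.004509
Seepage velocity v = K·i/n = 150.0 × 0.004509 / 0.29 = 2.332 m/day.
t = 100 / 2.332 = 42.88 days.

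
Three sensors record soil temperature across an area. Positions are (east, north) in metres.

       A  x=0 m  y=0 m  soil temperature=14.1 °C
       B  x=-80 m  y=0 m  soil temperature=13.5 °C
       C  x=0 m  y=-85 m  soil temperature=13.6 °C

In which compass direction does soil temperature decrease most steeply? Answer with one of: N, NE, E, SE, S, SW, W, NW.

SW

∂T/∂x = (13.5 − 14.1) / (-80 − 0) = +0.007500
∂T/∂y = (13.6 − 14.1) / (-85 − 0) = +0.005882
Steepest decrease is along −∇f = (-0.007500 E, -0.005882 N) → southwest.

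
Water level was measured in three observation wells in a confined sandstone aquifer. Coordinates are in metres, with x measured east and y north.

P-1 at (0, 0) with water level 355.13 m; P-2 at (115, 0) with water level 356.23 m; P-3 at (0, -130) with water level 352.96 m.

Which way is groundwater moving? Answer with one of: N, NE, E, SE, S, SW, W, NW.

SW

∂h/∂x = (356.23 − 355.13) / (115 − 0) = +0.009565
∂h/∂y = (352.96 − 355.13) / (-130 − 0) = +0.01669
Flow = −∇h = (-0.009565 east, -0.01669 north), which points southwest.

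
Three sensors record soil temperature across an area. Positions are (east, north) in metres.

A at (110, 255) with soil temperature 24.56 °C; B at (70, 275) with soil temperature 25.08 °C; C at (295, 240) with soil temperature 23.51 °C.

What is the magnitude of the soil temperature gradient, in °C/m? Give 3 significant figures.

0.0180 °C/m

With T = a·x + b·y + c and A as origin, the differences give:
  (-40)·a + 20·b = +0.52
  185·a + (-15)·b = -1.05
Eliminate b (×(-15) and ×20, subtract): -3100·a = 13.200 → a = ∂T/∂x = -0.004258
Back-substitute: b = ∂T/∂y = +0.01748.
|∇f| = √(-0.004258² + 0.01748²) = 0.01799 °C/m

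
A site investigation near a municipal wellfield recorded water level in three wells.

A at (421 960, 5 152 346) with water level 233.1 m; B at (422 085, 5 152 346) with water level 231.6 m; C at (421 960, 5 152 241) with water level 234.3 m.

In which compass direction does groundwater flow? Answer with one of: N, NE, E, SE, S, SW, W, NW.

NE

∂h/∂x = (231.6 − 233.1) / (422085 − 421960) = -0.01200
∂h/∂y = (234.3 − 233.1) / (5152241 − 5152346) = -0.01143
Flow = −∇h = (+0.01200 east, +0.01143 north), which points northeast.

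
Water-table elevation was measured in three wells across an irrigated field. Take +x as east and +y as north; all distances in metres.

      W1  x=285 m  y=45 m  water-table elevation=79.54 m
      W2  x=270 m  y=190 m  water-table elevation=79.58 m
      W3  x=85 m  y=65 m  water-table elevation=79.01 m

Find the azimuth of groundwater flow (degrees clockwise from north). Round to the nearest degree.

Three-point gradient (reference W1): Δ to W2 = (-15, 145, +0.04), Δ to W3 = (-200, 20, -0.53).
∂h/∂x = +0.002706, ∂h/∂y = +0.0005557 (det = 28700).
Flow direction (−∇h) has components (-0.002706 E, -0.0005557 N).
Azimuth = atan2(E, N) = atan2(-0.002706, -0.0005557) = 258.4° ≈ 258°.

258°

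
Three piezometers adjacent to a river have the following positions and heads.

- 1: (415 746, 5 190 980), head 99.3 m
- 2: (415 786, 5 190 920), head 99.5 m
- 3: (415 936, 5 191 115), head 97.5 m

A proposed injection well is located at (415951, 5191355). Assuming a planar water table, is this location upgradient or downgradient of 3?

downgradient

Taking 1 as reference: 2−1 = (40, -60, +0.2); 3−1 = (190, 135, -1.8).
Solve a·Δx + b·Δy = Δh: det = 40·135 − 190·(-60) = 16800.
∂h/∂x = [(+0.2)·135 − (-1.8)·(-60)] / 16800 = -0.004821
∂h/∂y = [40·(-1.8) − 190·(+0.2)] / 16800 = -0.006548
Head at (415951, 5191355) = 99.3 + (-0.004821)·(205) + (-0.006548)·(375) = 95.86 m.
That is lower than the 97.5 m at 3, so the point is downgradient.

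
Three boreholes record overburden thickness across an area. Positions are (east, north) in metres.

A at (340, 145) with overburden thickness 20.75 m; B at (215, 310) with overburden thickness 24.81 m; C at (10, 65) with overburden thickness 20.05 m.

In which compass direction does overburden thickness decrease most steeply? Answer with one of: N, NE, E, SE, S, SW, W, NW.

S

Taking A as reference: B−A = (-125, 165, +4.06); C−A = (-330, -80, -0.70).
Solve a·Δx + b·Δy = Δd: det = (-125)·(-80) − (-330)·165 = 64450.
∂d/∂x = [(+4.06)·(-80) − (-0.70)·165] / 64450 = -0.003247
∂d/∂y = [(-125)·(-0.70) − (-330)·(+4.06)] / 64450 = +0.02215
Steepest decrease is along −∇f = (+0.003247 E, -0.02215 N) → south.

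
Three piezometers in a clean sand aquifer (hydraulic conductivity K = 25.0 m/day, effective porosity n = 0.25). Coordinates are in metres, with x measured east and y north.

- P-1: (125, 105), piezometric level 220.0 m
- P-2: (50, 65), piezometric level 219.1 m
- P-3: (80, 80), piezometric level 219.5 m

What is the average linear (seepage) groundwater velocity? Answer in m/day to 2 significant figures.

5.2 m/day

Differences from P-1: to P-2 (Δx, Δy, Δh) = (-75, -40, -0.9); to P-3 = (-45, -25, -0.5).
Determinant of the coordinate differences = (-75)·(-25) − (-45)·(-40) = 75.
∂h/∂x = [(-0.9)·(-25) − (-0.5)·(-40)] / 75 = +0.03333
∂h/∂y = [(-75)·(-0.5) − (-45)·(-0.9)] / 75 = -0.04000
|∇h| = √(0.03333² + -0.04000²) = 0.05207
Seepage velocity v = K·i/n = 25.0 × 0.05207 / 0.25 = 5.207 m/day.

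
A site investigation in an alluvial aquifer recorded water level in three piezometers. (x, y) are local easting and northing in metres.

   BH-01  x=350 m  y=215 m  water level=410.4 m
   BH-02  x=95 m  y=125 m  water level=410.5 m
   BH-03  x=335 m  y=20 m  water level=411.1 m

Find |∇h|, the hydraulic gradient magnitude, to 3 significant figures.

With h = a·x + b·y + c and BH-01 as origin, the differences give:
  (-255)·a + (-90)·b = +0.1
  (-15)·a + (-195)·b = +0.7
Eliminate b (×(-195) and ×(-90), subtract): 48375·a = 43.50 → a = ∂h/∂x = +0.0008992
Back-substitute: b = ∂h/∂y = -0.003659.
|∇h| = √(0.0008992² + -0.003659²) = 0.003768

0.00377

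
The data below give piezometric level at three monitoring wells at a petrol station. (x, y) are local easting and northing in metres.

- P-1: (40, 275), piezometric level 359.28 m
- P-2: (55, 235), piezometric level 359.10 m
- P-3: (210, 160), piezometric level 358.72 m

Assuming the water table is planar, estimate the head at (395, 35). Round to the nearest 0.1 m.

Differences from P-1: to P-2 (Δx, Δy, Δh) = (15, -40, -0.18); to P-3 = (170, -115, -0.56).
Determinant of the coordinate differences = 15·(-115) − 170·(-40) = 5075.
∂h/∂x = [(-0.18)·(-115) − (-0.56)·(-40)] / 5075 = -0.0003350
∂h/∂y = [15·(-0.56) − 170·(-0.18)] / 5075 = +0.004374
h(395, 35) = 359.28 + (-0.0003350)·(355) + (+0.004374)·(-240) = 359.28 -0.119 -1.050 = 358.111 m.

358.1 m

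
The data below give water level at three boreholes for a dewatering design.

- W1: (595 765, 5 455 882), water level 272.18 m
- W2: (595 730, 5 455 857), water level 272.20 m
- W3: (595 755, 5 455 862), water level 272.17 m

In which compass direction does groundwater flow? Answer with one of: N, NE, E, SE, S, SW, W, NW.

SE

Differences from W1: to W2 (Δx, Δy, Δh) = (-35, -25, +0.02); to W3 = (-10, -20, -0.01).
Solve a·Δx + b·Δy = Δh: det = (-35)·(-20) − (-10)·(-25) = 450.
∂h/∂x = [(+0.02)·(-20) − (-0.01)·(-25)] / 450 = -0.001444
∂h/∂y = [(-35)·(-0.01) − (-10)·(+0.02)] / 450 = +0.001222
Flow = −∇h = (+0.001444 east, -0.001222 north), which points southeast.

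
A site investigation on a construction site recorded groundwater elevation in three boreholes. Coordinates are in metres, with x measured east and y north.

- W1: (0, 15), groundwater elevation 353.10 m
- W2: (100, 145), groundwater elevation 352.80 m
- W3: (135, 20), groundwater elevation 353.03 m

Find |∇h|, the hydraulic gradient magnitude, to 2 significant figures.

Differences from W1: to W2 (Δx, Δy, Δh) = (100, 130, -0.30); to W3 = (135, 5, -0.07).
Solve a·Δx + b·Δy = Δh: det = 100·5 − 135·130 = -17050.
∂h/∂x = [(-0.30)·5 − (-0.07)·130] / -17050 = -0.0004457
∂h/∂y = [100·(-0.07) − 135·(-0.30)] / -17050 = -0.001965
|∇h| = √(-0.0004457² + -0.001965²) = 0.002015

0.0020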